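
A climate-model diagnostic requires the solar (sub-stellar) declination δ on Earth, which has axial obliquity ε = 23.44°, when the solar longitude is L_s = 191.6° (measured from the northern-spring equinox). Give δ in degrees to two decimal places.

sin δ = sin ε · sin L_s = sin 23.44° × sin 191.6° = -0.079986.
δ = arcsin(-0.079986) = -4.59°.

δ = -4.59°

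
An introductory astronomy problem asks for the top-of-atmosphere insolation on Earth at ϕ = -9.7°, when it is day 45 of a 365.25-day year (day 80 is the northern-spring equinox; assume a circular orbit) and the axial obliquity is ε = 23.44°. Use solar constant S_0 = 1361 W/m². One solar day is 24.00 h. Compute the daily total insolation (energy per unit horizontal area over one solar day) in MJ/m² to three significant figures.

38.2 MJ/m²

Solar longitude: L_s = 360° × (45 − 80)/365.25 = -34.497°, i.e. -34.497° + 360° = 325.503°.
sin δ = sin 23.44° × sin 325.503° = -0.22529, so δ = -13.020°.
cos h₀ = −tan(-9.7°) tan(-13.020°) = -0.0395, h₀ = 1.6103 rad.
Bracket: h₀ sin ϕ sin δ + cos ϕ cos δ sin h₀ = 1.6103×-0.16849×-0.22529 + 0.98570×0.97429×0.99922 = 0.061126 + 0.959609 = 1.020735.
Q̄ = (S_0/π) × [bracket] = (1361/π) × 1.020735 = 442.20 W/m².
Daily total = Q̄ × 24.00 h × 3600 s/h = 442.20 × 24.00 × 3600 / 10⁶ = 38.21 MJ/m².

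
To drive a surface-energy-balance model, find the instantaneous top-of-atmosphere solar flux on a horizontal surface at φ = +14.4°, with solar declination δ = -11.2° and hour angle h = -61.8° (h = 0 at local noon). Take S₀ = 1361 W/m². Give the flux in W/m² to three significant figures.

545 W/m²

cos θ_z = sin φ sin δ + cos φ cos δ cos h = -0.048304 + 0.448988 = 0.400684.
Flux = S₀ · cos θ_z = 1361 × 0.400684 = 545.3 W/m².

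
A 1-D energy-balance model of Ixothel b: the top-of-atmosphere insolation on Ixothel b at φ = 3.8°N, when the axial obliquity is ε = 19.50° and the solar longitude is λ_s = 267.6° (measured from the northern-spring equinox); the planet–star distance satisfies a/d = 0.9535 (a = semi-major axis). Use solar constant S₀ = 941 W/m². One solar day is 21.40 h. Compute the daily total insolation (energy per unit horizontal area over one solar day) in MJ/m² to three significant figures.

Solar declination: sin δ = sin ε · sin λ_s = sin 19.50° × sin 267.6° = -0.33351, so δ = -19.482°.
cos H₀ = −tan(+3.8°) tan(-19.482°) = 0.0235, H₀ = 1.5473 rad.
Bracket: H₀ sin φ sin δ + cos φ cos δ sin H₀ = 1.5473×0.06627×-0.33351 + 0.99780×0.94275×0.99972 = -0.034198 + 0.940413 = 0.906215.
Inverse-square distance factor (a/d)² = 0.9535² = 0.909162.
Q̄ = (S₀/π) × 0.909162 × [bracket] = (941/π) × 0.909162 × 0.906215 = 246.78 W/m².
Daily total = Q̄ × 21.40 h × 3600 s/h = 246.78 × 21.40 × 3600 / 10⁶ = 19.01 MJ/m².

19.0 MJ/m²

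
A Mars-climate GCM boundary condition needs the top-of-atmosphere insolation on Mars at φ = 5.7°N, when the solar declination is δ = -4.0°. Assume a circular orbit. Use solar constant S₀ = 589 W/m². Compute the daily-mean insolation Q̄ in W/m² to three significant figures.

Q̄ ≈ 184 W/m²

cos H₀ = −tan(+5.7°) tan(-4.000°) = 0.0070, H₀ = 1.5638 rad.
Bracket: H₀ sin φ sin δ + cos φ cos δ sin H₀ = 1.5638×0.09932×-0.06976 + 0.99506×0.99756×0.99998 = -0.010835 + 0.992612 = 0.981777.
Q̄ = (S₀/π) × [bracket] = (589/π) × 0.981777 = 184.1 W/m².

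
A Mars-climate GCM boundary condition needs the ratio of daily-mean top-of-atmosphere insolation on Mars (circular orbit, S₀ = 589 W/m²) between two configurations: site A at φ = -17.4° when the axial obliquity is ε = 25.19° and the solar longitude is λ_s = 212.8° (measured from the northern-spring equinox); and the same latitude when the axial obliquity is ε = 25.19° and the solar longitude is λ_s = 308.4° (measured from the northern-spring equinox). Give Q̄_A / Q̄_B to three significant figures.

Q̄_A / Q̄_B ≈ 0.979

— Configuration A (φ=-17.4°):
Solar declination: sin δ = sin ε · sin λ_s = sin 25.19° × sin 212.8° = -0.23056, so δ = -13.330°.
cos H₀ = −tan(-17.4°) tan(-13.330°) = -0.0743, H₀ = 1.6451 rad.
Bracket: H₀ sin φ sin δ + cos φ cos δ sin H₀ = 1.6451×-0.29904×-0.23056 + 0.95424×0.97306×0.99724 = 0.113424 + 0.925970 = 1.039394.
Q̄ = (S₀/π) × [bracket] = (589/π) × 1.039394 = 194.87 W/m².
— Configuration B (φ=-17.4°):
Solar declination: sin δ = sin ε · sin λ_s = sin 25.19° × sin 308.4° = -0.33356, so δ = -19.485°.
cos H₀ = −tan(-17.4°) tan(-19.485°) = -0.1109, H₀ = 1.6819 rad.
Bracket: H₀ sin φ sin δ + cos φ cos δ sin H₀ = 1.6819×-0.29904×-0.33356 + 0.95424×0.94273×0.99383 = 0.167766 + 0.894040 = 1.061806.
Q̄ = (S₀/π) × [bracket] = (589/π) × 1.061806 = 199.07 W/m².
Ratio Q̄_A / Q̄_B = 194.87 / 199.07 = 0.9789.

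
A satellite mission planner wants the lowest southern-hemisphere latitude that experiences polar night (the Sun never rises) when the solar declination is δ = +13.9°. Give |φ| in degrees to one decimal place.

Polar night requires cos H₀ = −tan φ tan δ ≥ 1, i.e. tan φ tan δ ≤ −1.
The boundary is |tan φ| · |tan δ| = 1, so |φ| = 90° − |δ| = 90° − 13.9° = 76.1° in the southern hemisphere.

|φ| = 76.1°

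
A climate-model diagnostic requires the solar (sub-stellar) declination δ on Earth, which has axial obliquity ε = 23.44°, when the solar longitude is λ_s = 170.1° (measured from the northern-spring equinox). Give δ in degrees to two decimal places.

sin δ = sin ε · sin λ_s = sin 23.44° × sin 170.1° = 0.068391.
δ = arcsin(0.068391) = +3.92°.

δ = +3.92°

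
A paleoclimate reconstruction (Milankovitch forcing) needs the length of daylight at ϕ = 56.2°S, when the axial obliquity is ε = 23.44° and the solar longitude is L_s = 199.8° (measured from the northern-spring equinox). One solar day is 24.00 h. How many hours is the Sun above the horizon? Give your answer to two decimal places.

13.56 h

Solar declination: sin δ = sin ε · sin L_s = sin 23.44° × sin 199.8° = -0.13475, so δ = -7.744°.
cos h₀ = −tan ϕ · tan δ = −tan(-56.2°) × tan(-7.744°) = -0.2031, so h₀ = 1.7754 rad = 101.72°.
Daylight = 2h₀/(2π) × 24.00 h = (1.7754/π) × 24.00 = 13.56 h.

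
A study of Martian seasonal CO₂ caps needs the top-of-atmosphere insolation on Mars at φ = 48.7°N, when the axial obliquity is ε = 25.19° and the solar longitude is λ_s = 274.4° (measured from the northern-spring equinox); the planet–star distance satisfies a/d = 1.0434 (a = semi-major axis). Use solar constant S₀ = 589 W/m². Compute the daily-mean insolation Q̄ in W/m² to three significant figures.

Q̄ ≈ 37.6 W/m²

Solar declination: sin δ = sin ε · sin λ_s = sin 25.19° × sin 274.4° = -0.42437, so δ = -25.111°.
cos H₀ = −tan(+48.7°) tan(-25.111°) = 0.5335, H₀ = 1.0081 rad.
Bracket: H₀ sin φ sin δ + cos φ cos δ sin H₀ = 1.0081×0.75126×-0.42437 + 0.66000×0.90549×0.84582 = -0.321395 + 0.505482 = 0.184087.
Inverse-square distance factor (a/d)² = 1.0434² = 1.088684.
Q̄ = (S₀/π) × 1.088684 × [bracket] = (589/π) × 1.088684 × 0.184087 = 37.57 W/m².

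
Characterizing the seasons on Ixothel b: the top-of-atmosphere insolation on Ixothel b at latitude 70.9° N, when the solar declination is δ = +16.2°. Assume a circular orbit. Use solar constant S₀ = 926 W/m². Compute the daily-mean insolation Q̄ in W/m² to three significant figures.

Q̄ ≈ 250 W/m²

cos H₀ = −tan(+70.9°) tan(+16.200°) = -0.8390, H₀ = 2.5662 rad.
Bracket: H₀ sin φ sin δ + cos φ cos δ sin H₀ = 2.5662×0.94495×0.27899 + 0.32722×0.96029×0.54414 = 0.676531 + 0.170983 = 0.847514.
Q̄ = (S₀/π) × [bracket] = (926/π) × 0.847514 = 249.8 W/m².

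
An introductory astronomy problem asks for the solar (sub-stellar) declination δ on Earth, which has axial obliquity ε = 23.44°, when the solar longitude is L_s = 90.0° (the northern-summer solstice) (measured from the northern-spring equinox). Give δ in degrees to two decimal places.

δ = +23.44°

sin δ = sin ε · sin L_s = sin 23.44° × sin 90.0° = 0.397789.
δ = arcsin(0.397789) = +23.44°.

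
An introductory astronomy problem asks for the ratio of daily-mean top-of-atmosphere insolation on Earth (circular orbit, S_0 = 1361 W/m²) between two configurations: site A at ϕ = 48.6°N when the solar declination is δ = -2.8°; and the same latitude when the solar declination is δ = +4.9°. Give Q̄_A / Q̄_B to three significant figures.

— Configuration A (ϕ=+48.6°):
cos h₀ = −tan(+48.6°) tan(-2.800°) = 0.0555, h₀ = 1.5153 rad.
Bracket: h₀ sin ϕ sin δ + cos ϕ cos δ sin h₀ = 1.5153×0.75011×-0.04885 + 0.66131×0.99881×0.99846 = -0.055525 + 0.659506 = 0.603981.
Q̄ = (S_0/π) × [bracket] = (1361/π) × 0.603981 = 261.66 W/m².
— Configuration B (ϕ=+48.6°):
cos h₀ = −tan(+48.6°) tan(+4.900°) = -0.0972, h₀ = 1.6682 rad.
Bracket: h₀ sin ϕ sin δ + cos ϕ cos δ sin h₀ = 1.6682×0.75011×0.08542 + 0.66131×0.99635×0.99526 = 0.106889 + 0.655773 = 0.762662.
Q̄ = (S_0/π) × [bracket] = (1361/π) × 0.762662 = 330.40 W/m².
Ratio Q̄_A / Q̄_B = 261.66 / 330.40 = 0.7919.

Q̄_A / Q̄_B ≈ 0.792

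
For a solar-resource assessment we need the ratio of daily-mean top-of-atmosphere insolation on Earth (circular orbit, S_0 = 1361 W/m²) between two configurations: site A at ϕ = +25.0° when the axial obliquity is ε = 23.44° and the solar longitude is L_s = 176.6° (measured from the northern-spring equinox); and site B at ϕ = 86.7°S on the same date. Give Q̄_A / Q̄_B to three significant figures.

— Configuration A (ϕ=+25.0°):
Solar declination: sin δ = sin ε · sin L_s = sin 23.44° × sin 176.6° = 0.02359, so δ = +1.352°.
cos h₀ = −tan(+25.0°) tan(+1.352°) = -0.0110, h₀ = 1.5818 rad.
Bracket: h₀ sin ϕ sin δ + cos ϕ cos δ sin h₀ = 1.5818×0.42262×0.02359 + 0.90631×0.99972×0.99994 = 0.015770 + 0.906002 = 0.921772.
Q̄ = (S_0/π) × [bracket] = (1361/π) × 0.921772 = 399.33 W/m².
— Configuration B (ϕ=-86.7°):
cos h₀ = −tan(-86.7°) tan(+1.352°) = 0.4093, h₀ = 1.1492 rad.
Bracket: h₀ sin ϕ sin δ + cos ϕ cos δ sin h₀ = 1.1492×-0.99834×0.02359 + 0.05756×0.99972×0.91242 = -0.027065 + 0.052504 = 0.025439.
Q̄ = (S_0/π) × [bracket] = (1361/π) × 0.025439 = 11.021 W/m².
Ratio Q̄_A / Q̄_B = 399.33 / 11.021 = 36.23.

Q̄_A / Q̄_B ≈ 36.2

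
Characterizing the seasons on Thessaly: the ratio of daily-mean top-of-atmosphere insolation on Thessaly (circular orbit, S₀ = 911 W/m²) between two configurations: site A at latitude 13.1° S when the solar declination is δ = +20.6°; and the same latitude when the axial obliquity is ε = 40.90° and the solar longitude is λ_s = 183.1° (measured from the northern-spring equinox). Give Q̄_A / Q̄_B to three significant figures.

— Configuration A (φ=-13.1°):
cos H₀ = −tan(-13.1°) tan(+20.600°) = 0.0875, H₀ = 1.4832 rad.
Bracket: H₀ sin φ sin δ + cos φ cos δ sin H₀ = 1.4832×-0.22665×0.35184 + 0.97398×0.93606×0.99617 = -0.118277 + 0.908212 = 0.789935.
Q̄ = (S₀/π) × [bracket] = (911/π) × 0.789935 = 229.07 W/m².
— Configuration B (φ=-13.1°):
Solar declination: sin δ = sin ε · sin λ_s = sin 40.90° × sin 183.1° = -0.03541, so δ = -2.029°.
cos H₀ = −tan(-13.1°) tan(-2.029°) = -0.0082, H₀ = 1.5790 rad.
Bracket: H₀ sin φ sin δ + cos φ cos δ sin H₀ = 1.5790×-0.22665×-0.03541 + 0.97398×0.99937×0.99997 = 0.012673 + 0.973337 = 0.986010.
Q̄ = (S₀/π) × [bracket] = (911/π) × 0.986010 = 285.92 W/m².
Ratio Q̄_A / Q̄_B = 229.07 / 285.92 = 0.8012.

Q̄_A / Q̄_B ≈ 0.801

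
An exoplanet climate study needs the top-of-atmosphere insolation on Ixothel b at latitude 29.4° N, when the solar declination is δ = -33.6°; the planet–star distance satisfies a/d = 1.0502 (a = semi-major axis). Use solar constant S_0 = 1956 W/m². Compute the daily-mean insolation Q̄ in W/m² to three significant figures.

Q̄ ≈ 241 W/m²

cos h₀ = −tan(+29.4°) tan(-33.600°) = 0.3744, h₀ = 1.1871 rad.
Bracket: h₀ sin ϕ sin δ + cos ϕ cos δ sin h₀ = 1.1871×0.49090×-0.55339 + 0.87121×0.83292×0.92728 = -0.322487 + 0.672879 = 0.350392.
Inverse-square distance factor (a/d)² = 1.0502² = 1.102920.
Q̄ = (S_0/π) × 1.102920 × [bracket] = (1956/π) × 1.102920 × 0.350392 = 240.6 W/m².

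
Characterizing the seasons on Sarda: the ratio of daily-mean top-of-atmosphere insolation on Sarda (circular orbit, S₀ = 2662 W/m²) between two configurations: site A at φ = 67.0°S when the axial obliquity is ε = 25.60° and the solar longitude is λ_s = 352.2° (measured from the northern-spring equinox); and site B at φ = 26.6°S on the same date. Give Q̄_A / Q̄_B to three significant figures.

Q̄_A / Q̄_B ≈ 0.512

— Configuration A (φ=-67.0°):
Solar declination: sin δ = sin ε · sin λ_s = sin 25.60° × sin 352.2° = -0.05864, so δ = -3.362°.
cos H₀ = −tan(-67.0°) tan(-3.362°) = -0.1384, H₀ = 1.7096 rad.
Bracket: H₀ sin φ sin δ + cos φ cos δ sin H₀ = 1.7096×-0.92050×-0.05864 + 0.39073×0.99828×0.99038 = 0.092281 + 0.386306 = 0.478587.
Q̄ = (S₀/π) × [bracket] = (2662/π) × 0.478587 = 405.53 W/m².
— Configuration B (φ=-26.6°):
cos H₀ = −tan(-26.6°) tan(-3.362°) = -0.0294, H₀ = 1.6002 rad.
Bracket: H₀ sin φ sin δ + cos φ cos δ sin H₀ = 1.6002×-0.44776×-0.05864 + 0.89415×0.99828×0.99957 = 0.042016 + 0.892228 = 0.934244.
Q̄ = (S₀/π) × [bracket] = (2662/π) × 0.934244 = 791.62 W/m².
Ratio Q̄_A / Q̄_B = 405.53 / 791.62 = 0.5123.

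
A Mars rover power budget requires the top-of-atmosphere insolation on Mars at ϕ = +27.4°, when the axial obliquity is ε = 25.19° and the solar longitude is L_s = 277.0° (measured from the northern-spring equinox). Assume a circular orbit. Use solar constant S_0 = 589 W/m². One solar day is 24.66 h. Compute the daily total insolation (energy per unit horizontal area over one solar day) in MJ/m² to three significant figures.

Solar declination: sin δ = sin ε · sin L_s = sin 25.19° × sin 277.0° = -0.42245, so δ = -24.989°.
cos h₀ = −tan(+27.4°) tan(-24.989°) = 0.2416, h₀ = 1.3268 rad.
Bracket: h₀ sin ϕ sin δ + cos ϕ cos δ sin h₀ = 1.3268×0.46020×-0.42245 + 0.88782×0.90639×0.97038 = -0.257945 + 0.780876 = 0.522931.
Q̄ = (S_0/π) × [bracket] = (589/π) × 0.522931 = 98.041 W/m².
Daily total = Q̄ × 24.66 h × 3600 s/h = 98.041 × 24.66 × 3600 / 10⁶ = 8.704 MJ/m².

8.70 MJ/m²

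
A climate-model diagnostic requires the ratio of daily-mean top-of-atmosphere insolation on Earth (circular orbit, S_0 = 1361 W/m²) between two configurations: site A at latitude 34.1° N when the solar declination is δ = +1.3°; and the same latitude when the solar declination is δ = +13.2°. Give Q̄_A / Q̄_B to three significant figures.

Q̄_A / Q̄_B ≈ 0.833

— Configuration A (ϕ=+34.1°):
cos h₀ = −tan(+34.1°) tan(+1.300°) = -0.0154, h₀ = 1.5862 rad.
Bracket: h₀ sin ϕ sin δ + cos ϕ cos δ sin h₀ = 1.5862×0.56064×0.02269 + 0.82806×0.99974×0.99988 = 0.020178 + 0.827745 = 0.847923.
Q̄ = (S_0/π) × [bracket] = (1361/π) × 0.847923 = 367.34 W/m².
— Configuration B (ϕ=+34.1°):
cos h₀ = −tan(+34.1°) tan(+13.200°) = -0.1588, h₀ = 1.7303 rad.
Bracket: h₀ sin ϕ sin δ + cos ϕ cos δ sin h₀ = 1.7303×0.56064×0.22835 + 0.82806×0.97358×0.98731 = 0.221517 + 0.795952 = 1.017469.
Q̄ = (S_0/π) × [bracket] = (1361/π) × 1.017469 = 440.79 W/m².
Ratio Q̄_A / Q̄_B = 367.34 / 440.79 = 0.8334.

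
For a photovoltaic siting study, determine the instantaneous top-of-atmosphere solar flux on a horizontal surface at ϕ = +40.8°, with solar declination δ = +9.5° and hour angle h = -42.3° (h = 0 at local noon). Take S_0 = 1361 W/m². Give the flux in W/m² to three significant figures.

cos θ_z = sin ϕ sin δ + cos ϕ cos δ cos h = 0.107846 + 0.552218 = 0.660064.
Flux = S_0 · cos θ_z = 1361 × 0.660064 = 898.3 W/m².

898 W/m²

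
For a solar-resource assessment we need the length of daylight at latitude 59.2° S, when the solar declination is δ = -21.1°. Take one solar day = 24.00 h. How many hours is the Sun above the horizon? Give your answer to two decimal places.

17.38 h

cos h₀ = −tan ϕ · tan δ = −tan(-59.2°) × tan(-21.100°) = -0.6473, so h₀ = 2.2748 rad = 130.34°.
Daylight = 2h₀/(2π) × 24.00 h = (2.2748/π) × 24.00 = 17.38 h.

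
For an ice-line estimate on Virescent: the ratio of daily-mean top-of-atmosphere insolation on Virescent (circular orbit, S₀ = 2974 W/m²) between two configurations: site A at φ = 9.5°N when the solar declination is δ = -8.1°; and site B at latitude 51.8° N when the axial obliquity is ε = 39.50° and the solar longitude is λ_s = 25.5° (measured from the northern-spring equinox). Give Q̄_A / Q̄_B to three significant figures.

— Configuration A (φ=+9.5°):
cos H₀ = −tan(+9.5°) tan(-8.100°) = 0.0238, H₀ = 1.5470 rad.
Bracket: H₀ sin φ sin δ + cos φ cos δ sin H₀ = 1.5470×0.16505×-0.14090 + 0.98629×0.99002×0.99972 = -0.035976 + 0.976173 = 0.940197.
Q̄ = (S₀/π) × [bracket] = (2974/π) × 0.940197 = 890.04 W/m².
— Configuration B (φ=+51.8°):
Solar declination: sin δ = sin ε · sin λ_s = sin 39.50° × sin 25.5° = 0.27384, so δ = +15.893°.
cos H₀ = −tan(+51.8°) tan(+15.893°) = -0.3618, H₀ = 1.9410 rad.
Bracket: H₀ sin φ sin δ + cos φ cos δ sin H₀ = 1.9410×0.78586×0.27384 + 0.61841×0.96178×0.93225 = 0.417703 + 0.554478 = 0.972181.
Q̄ = (S₀/π) × [bracket] = (2974/π) × 0.972181 = 920.32 W/m².
Ratio Q̄_A / Q̄_B = 890.04 / 920.32 = 0.9671.

Q̄_A / Q̄_B ≈ 0.967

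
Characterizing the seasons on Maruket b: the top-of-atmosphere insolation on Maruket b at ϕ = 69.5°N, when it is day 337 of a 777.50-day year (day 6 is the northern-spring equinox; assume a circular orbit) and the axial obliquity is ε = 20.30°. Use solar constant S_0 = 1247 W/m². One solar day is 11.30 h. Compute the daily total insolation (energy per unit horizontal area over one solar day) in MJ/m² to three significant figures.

Solar longitude: L_s = 360° × (337 − 6)/777.50 = 153.260°.
sin δ = sin 20.30° × sin 153.260° = 0.15610, so δ = +8.981°.
cos h₀ = −tan(+69.5°) tan(+8.981°) = -0.4227, h₀ = 2.0072 rad.
Bracket: h₀ sin ϕ sin δ + cos ϕ cos δ sin h₀ = 2.0072×0.93667×0.15610 + 0.35021×0.98774×0.90628 = 0.293481 + 0.313497 = 0.606978.
Q̄ = (S_0/π) × [bracket] = (1247/π) × 0.606978 = 240.93 W/m².
Daily total = Q̄ × 11.30 h × 3600 s/h = 240.93 × 11.30 × 3600 / 10⁶ = 9.801 MJ/m².

9.80 MJ/m²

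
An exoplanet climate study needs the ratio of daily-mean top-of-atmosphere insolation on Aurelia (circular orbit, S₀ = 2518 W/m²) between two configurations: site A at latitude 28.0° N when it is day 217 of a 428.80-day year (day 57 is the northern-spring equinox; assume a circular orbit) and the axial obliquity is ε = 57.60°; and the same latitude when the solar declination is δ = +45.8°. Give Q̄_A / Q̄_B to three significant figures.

— Configuration A (φ=+28.0°):
Solar longitude: λ_s = 360° × (217 − 57)/428.80 = 134.328°.
sin δ = sin 57.60° × sin 134.328° = 0.60399, so δ = +37.156°.
cos H₀ = −tan(+28.0°) tan(+37.156°) = -0.4029, H₀ = 1.9855 rad.
Bracket: H₀ sin φ sin δ + cos φ cos δ sin H₀ = 1.9855×0.46947×0.60399 + 0.88295×0.79699×0.91522 = 0.562999 + 0.644042 = 1.207041.
Q̄ = (S₀/π) × [bracket] = (2518/π) × 1.207041 = 967.45 W/m².
— Configuration B (φ=+28.0°):
cos H₀ = −tan(+28.0°) tan(+45.800°) = -0.5468, H₀ = 2.1493 rad.
Bracket: H₀ sin φ sin δ + cos φ cos δ sin H₀ = 2.1493×0.46947×0.71691 + 0.88295×0.69717×0.83728 = 0.723385 + 0.515401 = 1.238786.
Q̄ = (S₀/π) × [bracket] = (2518/π) × 1.238786 = 992.89 W/m².
Ratio Q̄_A / Q̄_B = 967.45 / 992.89 = 0.9744.

Q̄_A / Q̄_B ≈ 0.974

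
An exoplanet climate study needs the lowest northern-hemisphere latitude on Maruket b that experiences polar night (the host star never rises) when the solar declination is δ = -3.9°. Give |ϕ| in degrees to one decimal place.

Polar night requires cos h₀ = −tan ϕ tan δ ≥ 1, i.e. tan ϕ tan δ ≤ −1.
The boundary is |tan ϕ| · |tan δ| = 1, so |ϕ| = 90° − |δ| = 90° − 3.9° = 86.1° in the northern hemisphere.

|ϕ| = 86.1°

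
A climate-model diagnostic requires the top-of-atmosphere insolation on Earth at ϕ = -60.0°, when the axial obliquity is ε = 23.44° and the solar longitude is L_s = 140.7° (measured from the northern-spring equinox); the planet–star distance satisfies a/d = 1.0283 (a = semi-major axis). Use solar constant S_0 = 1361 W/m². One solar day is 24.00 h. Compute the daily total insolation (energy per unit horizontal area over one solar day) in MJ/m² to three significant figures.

Solar declination: sin δ = sin ε · sin L_s = sin 23.44° × sin 140.7° = 0.25195, so δ = +14.593°.
cos h₀ = −tan(-60.0°) tan(+14.593°) = 0.4509, h₀ = 1.1030 rad.
Bracket: h₀ sin ϕ sin δ + cos ϕ cos δ sin h₀ = 1.1030×-0.86603×0.25195 + 0.50000×0.96774×0.89255 = -0.240670 + 0.431878 = 0.191208.
Inverse-square distance factor (a/d)² = 1.0283² = 1.057401.
Q̄ = (S_0/π) × 1.057401 × [bracket] = (1361/π) × 1.057401 × 0.191208 = 87.590 W/m².
Daily total = Q̄ × 24.00 h × 3600 s/h = 87.590 × 24.00 × 3600 / 10⁶ = 7.568 MJ/m².

7.57 MJ/m²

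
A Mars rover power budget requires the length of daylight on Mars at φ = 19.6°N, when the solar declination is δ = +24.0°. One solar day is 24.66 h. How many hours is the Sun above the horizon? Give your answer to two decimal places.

13.58 h

cos H₀ = −tan φ · tan δ = −tan(+19.6°) × tan(+24.000°) = -0.1585, so H₀ = 1.7300 rad = 99.12°.
Daylight = 2H₀/(2π) × 24.66 h = (1.7300/π) × 24.66 = 13.58 h.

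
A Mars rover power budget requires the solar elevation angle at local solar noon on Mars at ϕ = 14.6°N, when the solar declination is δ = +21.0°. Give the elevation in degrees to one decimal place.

83.6°

At local noon the hour angle is zero, so the zenith angle equals |ϕ − δ| = |+14.6° − (+21.000°)| = 6.400°.
Elevation = 90° − 6.400° = 83.6°.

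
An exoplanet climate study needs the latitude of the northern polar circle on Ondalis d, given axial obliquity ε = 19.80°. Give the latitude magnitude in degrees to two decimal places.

70.20°

The polar circle is the lowest latitude that experiences at least one full rotation of continuous daylight at the northern-summer solstice; it lies at |ϕ| = 90° − ε = 90° − 19.80° = 70.20°.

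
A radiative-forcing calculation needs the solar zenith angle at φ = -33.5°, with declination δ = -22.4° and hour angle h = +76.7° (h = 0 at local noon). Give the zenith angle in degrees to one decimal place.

cos θ_z = sin φ sin δ + cos φ cos δ cos h = 0.210327 + 0.177360 = 0.387687.
θ_z = arccos(0.387687) = 67.2°.

θ_z = 67.2°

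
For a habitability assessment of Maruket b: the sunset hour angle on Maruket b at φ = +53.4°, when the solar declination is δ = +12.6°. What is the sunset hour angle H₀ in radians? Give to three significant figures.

cos H₀ = −tan φ · tan δ = −tan(+53.4°) × tan(+12.600°) = -0.3010, so H₀ = 1.8765 rad = 107.52°.

H₀ = 1.88 rad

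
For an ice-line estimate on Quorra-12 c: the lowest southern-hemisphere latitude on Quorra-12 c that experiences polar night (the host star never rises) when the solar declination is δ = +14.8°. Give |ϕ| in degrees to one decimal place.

|ϕ| = 75.2°

Polar night requires cos h₀ = −tan ϕ tan δ ≥ 1, i.e. tan ϕ tan δ ≤ −1.
The boundary is |tan ϕ| · |tan δ| = 1, so |ϕ| = 90° − |δ| = 90° − 14.8° = 75.2° in the southern hemisphere.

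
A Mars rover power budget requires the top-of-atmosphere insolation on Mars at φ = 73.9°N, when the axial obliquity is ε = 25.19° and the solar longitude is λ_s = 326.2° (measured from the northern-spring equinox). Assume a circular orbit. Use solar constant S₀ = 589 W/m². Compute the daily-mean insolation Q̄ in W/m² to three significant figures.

Q̄ ≈ 2.95 W/m²

Solar declination: sin δ = sin ε · sin λ_s = sin 25.19° × sin 326.2° = -0.23677, so δ = -13.696°.
cos H₀ = −tan(+73.9°) tan(-13.696°) = 0.8443, H₀ = 0.5655 rad.
Bracket: H₀ sin φ sin δ + cos φ cos δ sin H₀ = 0.5655×0.96078×-0.23677 + 0.27731×0.97157×0.53584 = -0.128642 + 0.144369 = 0.015727.
Q̄ = (S₀/π) × [bracket] = (589/π) × 0.015727 = 2.949 W/m².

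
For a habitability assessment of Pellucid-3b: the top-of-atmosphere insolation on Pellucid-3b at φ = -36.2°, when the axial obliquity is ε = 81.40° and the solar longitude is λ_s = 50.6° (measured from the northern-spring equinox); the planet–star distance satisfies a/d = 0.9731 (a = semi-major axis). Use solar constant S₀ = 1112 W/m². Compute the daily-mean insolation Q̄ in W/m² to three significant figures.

Solar declination: sin δ = sin ε · sin λ_s = sin 81.40° × sin 50.6° = 0.76405, so δ = +49.822°.
cos H₀ = −tan(-36.2°) tan(+49.822°) = 0.8668, H₀ = 0.5221 rad.
Bracket: H₀ sin φ sin δ + cos φ cos δ sin H₀ = 0.5221×-0.59061×0.76405 + 0.80696×0.64516×0.49874 = -0.235601 + 0.259653 = 0.024052.
Inverse-square distance factor (a/d)² = 0.9731² = 0.946924.
Q̄ = (S₀/π) × 0.946924 × [bracket] = (1112/π) × 0.946924 × 0.024052 = 8.062 W/m².

Q̄ ≈ 8.06 W/m²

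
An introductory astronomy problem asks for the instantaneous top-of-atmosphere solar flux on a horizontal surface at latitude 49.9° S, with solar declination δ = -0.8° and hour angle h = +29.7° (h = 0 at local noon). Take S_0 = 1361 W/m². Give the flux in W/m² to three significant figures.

776 W/m²

cos θ_z = sin ϕ sin δ + cos ϕ cos δ cos h = 0.010680 + 0.559452 = 0.570132.
Flux = S_0 · cos θ_z = 1361 × 0.570132 = 775.9 W/m².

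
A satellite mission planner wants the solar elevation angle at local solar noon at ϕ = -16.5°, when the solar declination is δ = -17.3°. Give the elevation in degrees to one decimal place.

At local noon the hour angle is zero, so the zenith angle equals |ϕ − δ| = |-16.5° − (-17.300°)| = 0.800°.
Elevation = 90° − 0.800° = 89.2°.

89.2°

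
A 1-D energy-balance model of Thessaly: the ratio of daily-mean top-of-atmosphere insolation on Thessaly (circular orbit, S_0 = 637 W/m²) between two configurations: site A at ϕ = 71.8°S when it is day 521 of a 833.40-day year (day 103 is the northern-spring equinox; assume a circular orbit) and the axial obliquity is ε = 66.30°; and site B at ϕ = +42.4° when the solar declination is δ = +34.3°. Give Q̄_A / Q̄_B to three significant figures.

Q̄_A / Q̄_B ≈ 0.245

— Configuration A (ϕ=-71.8°):
Solar longitude: L_s = 360° × (521 − 103)/833.40 = 180.562°.
sin δ = sin 66.30° × sin 180.562° = -0.00897, so δ = -0.514°.
cos h₀ = −tan(-71.8°) tan(-0.514°) = -0.0273, h₀ = 1.5981 rad.
Bracket: h₀ sin ϕ sin δ + cos ϕ cos δ sin h₀ = 1.5981×-0.94997×-0.00897 + 0.31233×0.99996×0.99963 = 0.013618 + 0.312202 = 0.325820.
Q̄ = (S_0/π) × [bracket] = (637/π) × 0.325820 = 66.064 W/m².
— Configuration B (ϕ=+42.4°):
cos h₀ = −tan(+42.4°) tan(+34.300°) = -0.6229, h₀ = 2.2432 rad.
Bracket: h₀ sin ϕ sin δ + cos ϕ cos δ sin h₀ = 2.2432×0.67430×0.56353 + 0.73846×0.82610×0.78231 = 0.852390 + 0.477242 = 1.329632.
Q̄ = (S_0/π) × [bracket] = (637/π) × 1.329632 = 269.60 W/m².
Ratio Q̄_A / Q̄_B = 66.064 / 269.60 = 0.2450.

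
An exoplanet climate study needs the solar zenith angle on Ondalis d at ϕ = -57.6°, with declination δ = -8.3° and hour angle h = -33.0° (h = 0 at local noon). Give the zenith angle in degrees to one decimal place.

θ_z = 55.5°

cos θ_z = sin ϕ sin δ + cos ϕ cos δ cos h = 0.121884 + 0.444675 = 0.566559.
θ_z = arccos(0.566559) = 55.5°.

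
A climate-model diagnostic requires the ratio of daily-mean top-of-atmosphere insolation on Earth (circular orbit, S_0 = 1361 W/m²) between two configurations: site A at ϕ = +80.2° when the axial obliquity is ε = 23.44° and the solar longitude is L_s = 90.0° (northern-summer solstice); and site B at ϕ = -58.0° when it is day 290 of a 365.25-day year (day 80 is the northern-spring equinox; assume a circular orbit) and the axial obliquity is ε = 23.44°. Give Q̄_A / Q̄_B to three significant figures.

— Configuration A (ϕ=+80.2°):
Solar declination: sin δ = sin ε · sin L_s = sin 23.44° × sin 90.0° = 0.39779, so δ = +23.440°.
cos h₀ = −tan(+80.2°) tan(+23.440°) = -2.5101 ≤ −1 ⇒ polar day, h₀ = π.
Bracket: h₀ sin ϕ sin δ + cos ϕ cos δ sin h₀ = 3.1416×0.98541×0.39779 + 0.17021×0.91748×0.00000 = 1.231464 + 0.000000 = 1.231464.
Q̄ = (S_0/π) × [bracket] = (1361/π) × 1.231464 = 533.49 W/m².
— Configuration B (ϕ=-58.0°):
Solar longitude: L_s = 360° × (290 − 80)/365.25 = 206.982°.
sin δ = sin 23.44° × sin 206.982° = -0.18048, so δ = -10.398°.
cos h₀ = −tan(-58.0°) tan(-10.398°) = -0.2936, h₀ = 1.8688 rad.
Bracket: h₀ sin ϕ sin δ + cos ϕ cos δ sin h₀ = 1.8688×-0.84805×-0.18048 + 0.52992×0.98358×0.95591 = 0.286031 + 0.498238 = 0.784269.
Q̄ = (S_0/π) × [bracket] = (1361/π) × 0.784269 = 339.76 W/m².
Ratio Q̄_A / Q̄_B = 533.49 / 339.76 = 1.570.

Q̄_A / Q̄_B ≈ 1.57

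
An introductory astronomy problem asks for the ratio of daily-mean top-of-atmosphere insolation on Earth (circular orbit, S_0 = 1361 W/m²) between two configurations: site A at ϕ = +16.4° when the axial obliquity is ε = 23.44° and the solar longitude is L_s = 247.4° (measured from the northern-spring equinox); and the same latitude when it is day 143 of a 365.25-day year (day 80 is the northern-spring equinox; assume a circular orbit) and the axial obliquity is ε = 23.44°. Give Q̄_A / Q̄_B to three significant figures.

— Configuration A (ϕ=+16.4°):
Solar declination: sin δ = sin ε · sin L_s = sin 23.44° × sin 247.4° = -0.36724, so δ = -21.546°.
cos h₀ = −tan(+16.4°) tan(-21.546°) = 0.1162, h₀ = 1.4543 rad.
Bracket: h₀ sin ϕ sin δ + cos ϕ cos δ sin h₀ = 1.4543×0.28234×-0.36724 + 0.95931×0.93013×0.99323 = -0.150791 + 0.886242 = 0.735451.
Q̄ = (S_0/π) × [bracket] = (1361/π) × 0.735451 = 318.61 W/m².
— Configuration B (ϕ=+16.4°):
Solar longitude: L_s = 360° × (143 − 80)/365.25 = 62.094°.
sin δ = sin 23.44° × sin 62.094° = 0.35153, so δ = +20.581°.
cos h₀ = −tan(+16.4°) tan(+20.581°) = -0.1105, h₀ = 1.6815 rad.
Bracket: h₀ sin ϕ sin δ + cos ϕ cos δ sin h₀ = 1.6815×0.28234×0.35153 + 0.95931×0.93618×0.99387 = 0.166891 + 0.892582 = 1.059473.
Q̄ = (S_0/π) × [bracket] = (1361/π) × 1.059473 = 458.98 W/m².
Ratio Q̄_A / Q̄_B = 318.61 / 458.98 = 0.6942.

Q̄_A / Q̄_B ≈ 0.694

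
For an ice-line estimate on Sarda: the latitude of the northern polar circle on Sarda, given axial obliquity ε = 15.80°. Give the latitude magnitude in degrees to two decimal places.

74.20°

The polar circle is the lowest latitude that experiences at least one full rotation of continuous daylight at the northern-summer solstice; it lies at |φ| = 90° − ε = 90° − 15.80° = 74.20°.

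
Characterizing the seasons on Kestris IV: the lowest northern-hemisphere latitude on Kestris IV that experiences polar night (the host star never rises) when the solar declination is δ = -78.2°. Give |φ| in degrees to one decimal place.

|φ| = 11.8°

Polar night requires cos H₀ = −tan φ tan δ ≥ 1, i.e. tan φ tan δ ≤ −1.
The boundary is |tan φ| · |tan δ| = 1, so |φ| = 90° − |δ| = 90° − 78.2° = 11.8° in the northern hemisphere.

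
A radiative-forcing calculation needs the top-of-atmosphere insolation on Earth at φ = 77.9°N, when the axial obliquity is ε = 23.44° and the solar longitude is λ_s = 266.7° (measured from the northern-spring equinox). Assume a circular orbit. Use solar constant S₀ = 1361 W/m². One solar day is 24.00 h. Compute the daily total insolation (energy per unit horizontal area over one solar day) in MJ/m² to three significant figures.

Solar declination: sin δ = sin ε · sin λ_s = sin 23.44° × sin 266.7° = -0.39713, so δ = -23.399°.
cos H₀ = −tan(+77.9°) tan(-23.399°) = 2.0184 ≥ 1 ⇒ polar night, H₀ = 0 and Q̄ = 0.
Daily total = Q̄ × 24.00 h × 3600 s/h = 0.00 MJ/m².

0.00 MJ/m²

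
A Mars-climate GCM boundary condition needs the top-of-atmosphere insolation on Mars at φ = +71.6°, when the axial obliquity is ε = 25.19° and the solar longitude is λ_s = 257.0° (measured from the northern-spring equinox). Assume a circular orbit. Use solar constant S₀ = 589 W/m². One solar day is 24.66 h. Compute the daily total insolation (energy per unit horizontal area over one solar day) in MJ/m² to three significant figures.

0.00 MJ/m²

Solar declination: sin δ = sin ε · sin λ_s = sin 25.19° × sin 257.0° = -0.41471, so δ = -24.501°.
cos H₀ = −tan(+71.6°) tan(-24.501°) = 1.3700 ≥ 1 ⇒ polar night, H₀ = 0 and Q̄ = 0.
Daily total = Q̄ × 24.66 h × 3600 s/h = 0.00 MJ/m².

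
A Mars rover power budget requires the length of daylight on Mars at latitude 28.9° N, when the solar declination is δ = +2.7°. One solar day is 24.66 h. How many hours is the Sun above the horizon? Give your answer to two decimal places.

12.53 h

cos H₀ = −tan φ · tan δ = −tan(+28.9°) × tan(+2.700°) = -0.0260, so H₀ = 1.5968 rad = 91.49°.
Daylight = 2H₀/(2π) × 24.66 h = (1.5968/π) × 24.66 = 12.53 h.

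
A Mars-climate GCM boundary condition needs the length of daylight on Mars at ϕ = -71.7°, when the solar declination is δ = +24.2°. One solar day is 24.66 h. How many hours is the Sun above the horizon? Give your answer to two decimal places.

cos h₀ = −tan ϕ · tan δ = 1.3589 ≥ 1, so the Sun never rises (polar night) and h₀ = 0.
Daylight = 2h₀/(2π) × 24.66 h = (0.0000/π) × 24.66 = 0.00 h.

0.00 h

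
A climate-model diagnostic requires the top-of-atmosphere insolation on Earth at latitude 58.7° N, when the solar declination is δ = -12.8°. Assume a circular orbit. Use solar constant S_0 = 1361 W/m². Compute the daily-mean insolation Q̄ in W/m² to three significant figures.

cos h₀ = −tan(+58.7°) tan(-12.800°) = 0.3737, h₀ = 1.1878 rad.
Bracket: h₀ sin ϕ sin δ + cos ϕ cos δ sin h₀ = 1.1878×0.85446×-0.22155 + 0.51952×0.97515×0.92756 = -0.224857 + 0.469911 = 0.245054.
Q̄ = (S_0/π) × [bracket] = (1361/π) × 0.245054 = 106.2 W/m².

Q̄ ≈ 106 W/m²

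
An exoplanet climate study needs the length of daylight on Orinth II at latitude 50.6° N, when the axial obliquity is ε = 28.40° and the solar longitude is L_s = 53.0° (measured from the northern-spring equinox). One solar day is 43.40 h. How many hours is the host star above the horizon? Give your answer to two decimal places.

28.93 h

Solar declination: sin δ = sin ε · sin L_s = sin 28.40° × sin 53.0° = 0.37985, so δ = +22.324°.
cos h₀ = −tan ϕ · tan δ = −tan(+50.6°) × tan(+22.324°) = -0.4999, so h₀ = 2.0943 rad = 119.99°.
Daylight = 2h₀/(2π) × 43.40 h = (2.0943/π) × 43.40 = 28.93 h.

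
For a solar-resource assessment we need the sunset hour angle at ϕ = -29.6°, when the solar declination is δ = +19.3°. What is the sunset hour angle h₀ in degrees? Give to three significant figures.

cos h₀ = −tan ϕ · tan δ = −tan(-29.6°) × tan(+19.300°) = 0.1989, so h₀ = 1.3705 rad = 78.53°.

h₀ = 78.5°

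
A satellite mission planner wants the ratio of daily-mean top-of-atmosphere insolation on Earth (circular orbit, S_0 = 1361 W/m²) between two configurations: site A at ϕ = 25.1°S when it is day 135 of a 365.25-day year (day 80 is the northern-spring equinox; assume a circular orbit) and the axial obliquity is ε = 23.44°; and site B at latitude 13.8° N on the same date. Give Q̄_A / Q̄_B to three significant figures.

Q̄_A / Q̄_B ≈ 0.626

— Configuration A (ϕ=-25.1°):
Solar longitude: L_s = 360° × (135 − 80)/365.25 = 54.209°.
sin δ = sin 23.44° × sin 54.209° = 0.32267, so δ = +18.824°.
cos h₀ = −tan(-25.1°) tan(+18.824°) = 0.1597, h₀ = 1.4104 rad.
Bracket: h₀ sin ϕ sin δ + cos ϕ cos δ sin h₀ = 1.4104×-0.42420×0.32267 + 0.90557×0.94651×0.98717 = -0.193051 + 0.846134 = 0.653083.
Q̄ = (S_0/π) × [bracket] = (1361/π) × 0.653083 = 282.93 W/m².
— Configuration B (ϕ=+13.8°):
cos h₀ = −tan(+13.8°) tan(+18.824°) = -0.0837, h₀ = 1.6546 rad.
Bracket: h₀ sin ϕ sin δ + cos ϕ cos δ sin h₀ = 1.6546×0.23853×0.32267 + 0.97113×0.94651×0.99649 = 0.127349 + 0.915958 = 1.043307.
Q̄ = (S_0/π) × [bracket] = (1361/π) × 1.043307 = 451.98 W/m².
Ratio Q̄_A / Q̄_B = 282.93 / 451.98 = 0.6260.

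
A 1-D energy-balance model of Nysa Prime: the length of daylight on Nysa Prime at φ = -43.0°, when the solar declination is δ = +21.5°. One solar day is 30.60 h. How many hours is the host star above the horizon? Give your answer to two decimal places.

cos H₀ = −tan φ · tan δ = −tan(-43.0°) × tan(+21.500°) = 0.3673, so H₀ = 1.1947 rad = 68.45°.
Daylight = 2H₀/(2π) × 30.60 h = (1.1947/π) × 30.60 = 11.64 h.

11.64 h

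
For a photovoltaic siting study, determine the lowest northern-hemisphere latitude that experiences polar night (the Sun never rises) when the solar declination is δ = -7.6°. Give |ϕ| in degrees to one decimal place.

|ϕ| = 82.4°

Polar night requires cos h₀ = −tan ϕ tan δ ≥ 1, i.e. tan ϕ tan δ ≤ −1.
The boundary is |tan ϕ| · |tan δ| = 1, so |ϕ| = 90° − |δ| = 90° − 7.6° = 82.4° in the northern hemisphere.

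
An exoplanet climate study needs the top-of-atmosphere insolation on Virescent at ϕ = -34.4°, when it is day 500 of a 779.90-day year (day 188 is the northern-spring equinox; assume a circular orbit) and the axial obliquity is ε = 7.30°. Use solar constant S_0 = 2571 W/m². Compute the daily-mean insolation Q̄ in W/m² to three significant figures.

Solar longitude: L_s = 360° × (500 − 188)/779.90 = 144.018°.
sin δ = sin 7.30° × sin 144.018° = 0.07465, so δ = +4.281°.
cos h₀ = −tan(-34.4°) tan(+4.281°) = 0.0513, h₀ = 1.5195 rad.
Bracket: h₀ sin ϕ sin δ + cos ϕ cos δ sin h₀ = 1.5195×-0.56497×0.07465 + 0.82511×0.99721×0.99869 = -0.064085 + 0.821730 = 0.757645.
Q̄ = (S_0/π) × [bracket] = (2571/π) × 0.757645 = 620.0 W/m².

Q̄ ≈ 620 W/m²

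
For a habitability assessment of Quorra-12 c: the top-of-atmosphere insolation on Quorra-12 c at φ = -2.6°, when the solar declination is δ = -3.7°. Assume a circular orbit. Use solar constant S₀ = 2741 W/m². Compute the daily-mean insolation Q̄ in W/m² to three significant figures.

cos H₀ = −tan(-2.6°) tan(-3.700°) = -0.0029, H₀ = 1.5737 rad.
Bracket: H₀ sin φ sin δ + cos φ cos δ sin H₀ = 1.5737×-0.04536×-0.06453 + 0.99897×0.99792×1.00000 = 0.004606 + 0.996892 = 1.001498.
Q̄ = (S₀/π) × [bracket] = (2741/π) × 1.001498 = 873.8 W/m².

Q̄ ≈ 874 W/m²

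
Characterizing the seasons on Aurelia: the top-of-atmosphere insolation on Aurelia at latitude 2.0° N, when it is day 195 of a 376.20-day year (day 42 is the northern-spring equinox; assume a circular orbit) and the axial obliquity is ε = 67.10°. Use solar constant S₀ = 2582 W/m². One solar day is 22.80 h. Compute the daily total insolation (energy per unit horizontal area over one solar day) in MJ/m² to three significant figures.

Solar longitude: λ_s = 360° × (195 − 42)/376.20 = 146.411°.
sin δ = sin 67.10° × sin 146.411° = 0.50962, so δ = +30.639°.
cos H₀ = −tan(+2.0°) tan(+30.639°) = -0.0207, H₀ = 1.5915 rad.
Bracket: H₀ sin φ sin δ + cos φ cos δ sin H₀ = 1.5915×0.03490×0.50962 + 0.99939×0.86040×0.99979 = 0.028306 + 0.859695 = 0.888001.
Q̄ = (S₀/π) × [bracket] = (2582/π) × 0.888001 = 729.83 W/m².
Daily total = Q̄ × 22.80 h × 3600 s/h = 729.83 × 22.80 × 3600 / 10⁶ = 59.90 MJ/m².

59.9 MJ/m²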